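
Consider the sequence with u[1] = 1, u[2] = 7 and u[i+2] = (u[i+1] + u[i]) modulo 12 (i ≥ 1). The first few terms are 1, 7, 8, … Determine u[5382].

2

u[1] = 1, u[2] = 7, u[3] = 8, u[4] = 3, u[5] = 11, u[6] = 2, u[7] = 1, u[8] = 3, u[9] = 4, u[10] = 7, u[11] = 11, u[12] = 6, u[13] = 5, u[14] = 11, u[15] = 4, u[16] = 3, u[17] = 7, u[18] = 10, u[19] = 5, u[20] = 3, u[21] = 8, u[22] = 11, u[23] = 7, u[24] = 6, u[25] = 1, u[26] = 7.
The sequence repeats with period 24.
(5382 - 1) mod 24 = 5, so u[5382] = u[6] = 2.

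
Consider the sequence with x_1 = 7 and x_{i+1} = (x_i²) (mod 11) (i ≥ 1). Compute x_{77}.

4

Listing terms: x_1 = 7,  x_2 = 5,  x_3 = 3,  x_4 = 9,  x_5 = 4,  x_6 = 5.
Since x_6 = x_2 = 5, the sequence is eventually periodic: after a pre-period of length 1 it cycles with period 4.
For i ≥ 2, x_i depends only on (i - 2) mod 4. (77 - 2) mod 4 = 3, so x_{77} = x_5 = 4.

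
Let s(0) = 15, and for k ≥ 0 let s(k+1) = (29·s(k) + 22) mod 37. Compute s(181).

13

s(0) = 15, s(1) = 13, s(2) = 29, s(3) = 12, s(4) = 0, s(5) = 22, s(6) = 31, s(7) = 33, s(8) = 17, s(9) = 34, s(10) = 9, s(11) = 24, s(12) = 15.
Since s(12) = s(0) = 15, the sequence is periodic with period 12.
So s(181) = s(0 + ((181-0) mod 12)) = s(1) = 13.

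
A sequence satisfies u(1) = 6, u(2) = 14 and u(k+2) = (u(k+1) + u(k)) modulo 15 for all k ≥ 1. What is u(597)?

3

Listing terms: u(1) = 6,  u(2) = 14,  u(3) = 5,  u(4) = 4,  u(5) = 9,  u(6) = 13,  u(7) = 7,  u(8) = 5,  u(9) = 12,  u(10) = 2,  u(11) = 14,  u(12) = 1,  u(13) = 0,  u(14) = 1,  u(15) = 1,  u(16) = 2,  u(17) = 3,  u(18) = 5,  u(19) = 8,  u(20) = 13,  u(21) = 6,  u(22) = 4,  u(23) = 10,  u(24) = 14,  u(25) = 9,  u(26) = 8,  u(27) = 2,  u(28) = 10,  u(29) = 12,  u(30) = 7,  u(31) = 4,  u(32) = 11,  u(33) = 0,  u(34) = 11,  u(35) = 11,  u(36) = 7,  u(37) = 3,  u(38) = 10,  u(39) = 13,  u(40) = 8,  u(41) = 6,  u(42) = 14.
Since (u(41), u(42)) = (u(1), u(2)) = (6, 14) (two consecutive terms determine the rest), the sequence is periodic with period 40.
(597 - 1) mod 40 = 36, so u(597) = u(37) = 3.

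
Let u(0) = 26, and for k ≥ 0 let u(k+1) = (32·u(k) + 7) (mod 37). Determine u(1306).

0

We have u(0) = 26; u(1) = 25; u(2) = 30; u(3) = 5; u(4) = 19; u(5) = 23; u(6) = 3; u(7) = 29; u(8) = 10; u(9) = 31; u(10) = 0; u(11) = 7; u(12) = 9; u(13) = 36; u(14) = 12; u(15) = 21; u(16) = 13; u(17) = 16; u(18) = 1; u(19) = 2; u(20) = 34; u(21) = 22; u(22) = 8; u(23) = 4; u(24) = 24; u(25) = 35; u(26) = 17; u(27) = 33; u(28) = 27; u(29) = 20; u(30) = 18; u(31) = 28; u(32) = 15; u(33) = 6; u(34) = 14; u(35) = 11; u(36) = 26.
Since u(36) = u(0) = 26, the sequence is periodic with period 36.
So u(1306) = u(0 + ((1306-0) mod 36)) = u(10) = 0.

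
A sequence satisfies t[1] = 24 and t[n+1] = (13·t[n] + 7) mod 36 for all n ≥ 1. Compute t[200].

13

Computing terms: t[1] = 24,  t[2] = 31,  t[3] = 14,  t[4] = 9,  t[5] = 16,  t[6] = 35,  t[7] = 30,  t[8] = 1,  t[9] = 20,  t[10] = 15,  t[11] = 22,  t[12] = 5,  t[13] = 0,  t[14] = 7,  t[15] = 26,  t[16] = 21,  t[17] = 28,  t[18] = 11,  t[19] = 6,  t[20] = 13,  t[21] = 32,  t[22] = 27,  t[23] = 34,  t[24] = 17,  t[25] = 12,  t[26] = 19,  t[27] = 2,  t[28] = 33,  t[29] = 4,  t[30] = 23,  t[31] = 18,  t[32] = 25,  t[33] = 8,  t[34] = 3,  t[35] = 10,  t[36] = 29,  t[37] = 24.
Since t[37] = t[1] = 24, the sequence is periodic with period 36.
So t[200] = t[1 + ((200-1) mod 36)] = t[20] = 13.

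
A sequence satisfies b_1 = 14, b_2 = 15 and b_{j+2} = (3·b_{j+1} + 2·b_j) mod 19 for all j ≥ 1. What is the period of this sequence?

18

Computing terms: b_1 = 14; b_2 = 15; b_3 = 16; b_4 = 2; b_5 = 0; b_6 = 4; b_7 = 12; b_8 = 6; b_9 = 4; b_{10} = 5; b_{11} = 4; b_{12} = 3; b_{13} = 17; b_{14} = 0; b_{15} = 15; b_{16} = 7; b_{17} = 13; b_{18} = 15; b_{19} = 14; b_{20} = 15.
Since (b_{19}, b_{20}) = (b_1, b_2) = (14, 15) (two consecutive terms determine the rest), the sequence is periodic with period 18.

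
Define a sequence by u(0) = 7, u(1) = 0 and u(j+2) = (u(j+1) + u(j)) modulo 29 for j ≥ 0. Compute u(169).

0

Listing terms: u(0) = 7; u(1) = 0; u(2) = 7; u(3) = 7; u(4) = 14; u(5) = 21; u(6) = 6; u(7) = 27; u(8) = 4; u(9) = 2; u(10) = 6; u(11) = 8; u(12) = 14; u(13) = 22; u(14) = 7; u(15) = 0.
The sequence repeats with period 14.
(169 - 0) mod 14 = 1, so u(169) = u(1) = 0.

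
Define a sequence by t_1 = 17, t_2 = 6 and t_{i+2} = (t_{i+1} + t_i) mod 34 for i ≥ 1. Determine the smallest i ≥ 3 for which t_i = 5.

Listing terms: t_1 = 17; t_2 = 6; t_3 = 23; t_4 = 29; t_5 = 18; t_6 = 13; t_7 = 31; t_8 = 10; t_9 = 7; t_{10} = 17; t_{11} = 24; t_{12} = 7; t_{13} = 31; t_{14} = 4; t_{15} = 1; t_{16} = 5; t_{17} = 6; t_{18} = 11; t_{19} = 17; t_{20} = 28; t_{21} = 11; t_{22} = 5; t_{23} = 16; t_{24} = 21; t_{25} = 3; t_{26} = 24; t_{27} = 27; t_{28} = 17; t_{29} = 10; t_{30} = 27; t_{31} = 3; t_{32} = 30; t_{33} = 33; t_{34} = 29; t_{35} = 28; t_{36} = 23; t_{37} = 17; t_{38} = 6.
Since (t_{37}, t_{38}) = (t_1, t_2) = (17, 6) (two consecutive terms determine the rest), the sequence is periodic with period 36.
The value 5 first appears (with i ≥ 3) at t_{16}.

16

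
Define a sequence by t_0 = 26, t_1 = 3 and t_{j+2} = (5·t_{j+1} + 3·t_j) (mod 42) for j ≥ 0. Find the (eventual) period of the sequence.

Computing terms: t_0 = 26,  t_1 = 3,  t_2 = 9,  t_3 = 12,  t_4 = 3,  t_5 = 9.
Since (t_4, t_5) = (t_1, t_2) = (3, 9) (two consecutive terms determine the rest), the sequence is eventually periodic: after a pre-period of length 1 it cycles with period 3.

3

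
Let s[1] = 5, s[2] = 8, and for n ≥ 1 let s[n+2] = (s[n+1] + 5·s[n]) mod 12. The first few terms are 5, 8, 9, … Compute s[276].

Computing terms: s[1] = 5, s[2] = 8, s[3] = 9, s[4] = 1, s[5] = 10, s[6] = 3, s[7] = 5, s[8] = 8.
Since (s[7], s[8]) = (s[1], s[2]) = (5, 8) (two consecutive terms determine the rest), the sequence is periodic with period 6.
So s[276] = s[1 + ((276-1) mod 6)] = s[6] = 3.

3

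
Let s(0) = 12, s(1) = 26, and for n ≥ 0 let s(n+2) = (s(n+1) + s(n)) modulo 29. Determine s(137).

16

Listing terms: s(0) = 12; s(1) = 26; s(2) = 9; s(3) = 6; s(4) = 15; s(5) = 21; s(6) = 7; s(7) = 28; s(8) = 6; s(9) = 5; s(10) = 11; s(11) = 16; s(12) = 27; s(13) = 14; s(14) = 12; s(15) = 26.
Since (s(14), s(15)) = (s(0), s(1)) = (12, 26) (two consecutive terms determine the rest), the sequence is periodic with period 14.
(137 - 0) mod 14 = 11, so s(137) = s(11) = 16.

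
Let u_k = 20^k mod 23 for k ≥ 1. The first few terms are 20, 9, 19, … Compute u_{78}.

u_1 = 20, u_2 = 9, u_3 = 19, u_4 = 12, u_5 = 10, u_6 = 16, u_7 = 21, u_8 = 6, u_9 = 5, u_{10} = 8, u_{11} = 22, u_{12} = 3, u_{13} = 14, u_{14} = 4, u_{15} = 11, u_{16} = 13, u_{17} = 7, u_{18} = 2, u_{19} = 17, u_{20} = 18, u_{21} = 15, u_{22} = 1, u_{23} = 20.
The sequence repeats with period 22.
(78 - 1) mod 22 = 11, so u_{78} = u_{12} = 3.

3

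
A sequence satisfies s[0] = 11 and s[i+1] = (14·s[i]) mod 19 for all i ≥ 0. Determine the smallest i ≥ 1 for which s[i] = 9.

s[0] = 11; s[1] = 2; s[2] = 9; s[3] = 12; s[4] = 16; s[5] = 15; s[6] = 1; s[7] = 14; s[8] = 6; s[9] = 8; s[10] = 17; s[11] = 10; s[12] = 7; s[13] = 3; s[14] = 4; s[15] = 18; s[16] = 5; s[17] = 13; s[18] = 11.
The sequence repeats with period 18.
The value 9 first appears (with i ≥ 1) at s[2].

2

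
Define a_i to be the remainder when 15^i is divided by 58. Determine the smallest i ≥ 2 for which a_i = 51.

2

a_1 = 15; a_2 = 51; a_3 = 11; a_4 = 49; a_5 = 39; a_6 = 5; a_7 = 17; a_8 = 23; a_9 = 55; a_{10} = 13; a_{11} = 21; a_{12} = 25; a_{13} = 27; a_{14} = 57; a_{15} = 43; a_{16} = 7; a_{17} = 47; a_{18} = 9; a_{19} = 19; a_{20} = 53; a_{21} = 41; a_{22} = 35; a_{23} = 3; a_{24} = 45; a_{25} = 37; a_{26} = 33; a_{27} = 31; a_{28} = 1; a_{29} = 15.
The sequence repeats with period 28.
The value 51 first appears (with i ≥ 2) at a_2.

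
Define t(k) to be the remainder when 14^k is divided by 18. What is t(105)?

t(1) = 14, t(2) = 16, t(3) = 8, t(4) = 4, t(5) = 2, t(6) = 10, t(7) = 14.
Since t(7) = t(1) = 14, the sequence is periodic with period 6.
So t(105) = t(1 + ((105-1) mod 6)) = t(3) = 8.

8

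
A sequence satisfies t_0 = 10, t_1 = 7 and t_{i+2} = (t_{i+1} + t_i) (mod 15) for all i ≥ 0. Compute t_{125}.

Listing terms: t_0 = 10,  t_1 = 7,  t_2 = 2,  t_3 = 9,  t_4 = 11,  t_5 = 5,  t_6 = 1,  t_7 = 6,  t_8 = 7,  t_9 = 13,  t_{10} = 5,  t_{11} = 3,  t_{12} = 8,  t_{13} = 11,  t_{14} = 4,  t_{15} = 0,  t_{16} = 4,  t_{17} = 4,  t_{18} = 8,  t_{19} = 12,  t_{20} = 5,  t_{21} = 2,  t_{22} = 7,  t_{23} = 9,  t_{24} = 1,  t_{25} = 10,  t_{26} = 11,  t_{27} = 6,  t_{28} = 2,  t_{29} = 8,  t_{30} = 10,  t_{31} = 3,  t_{32} = 13,  t_{33} = 1,  t_{34} = 14,  t_{35} = 0,  t_{36} = 14,  t_{37} = 14,  t_{38} = 13,  t_{39} = 12,  t_{40} = 10,  t_{41} = 7.
Since (t_{40}, t_{41}) = (t_0, t_1) = (10, 7) (two consecutive terms determine the rest), the sequence is periodic with period 40.
(125 - 0) mod 40 = 5, so t_{125} = t_5 = 5.

5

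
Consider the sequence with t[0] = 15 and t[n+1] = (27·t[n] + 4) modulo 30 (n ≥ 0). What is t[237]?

19

t[0] = 15,  t[1] = 19,  t[2] = 7,  t[3] = 13,  t[4] = 25,  t[5] = 19.
Since t[5] = t[1] = 19, the sequence is eventually periodic: after a pre-period of length 1 it cycles with period 4.
For n ≥ 1, t[n] depends only on (n - 1) mod 4. (237 - 1) mod 4 = 0, so t[237] = t[1] = 19.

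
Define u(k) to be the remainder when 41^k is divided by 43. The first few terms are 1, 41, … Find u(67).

Listing terms: u(0) = 1,  u(1) = 41,  u(2) = 4,  u(3) = 35,  u(4) = 16,  u(5) = 11,  u(6) = 21,  u(7) = 1.
The sequence repeats with period 7.
(67 - 0) mod 7 = 4, so u(67) = u(4) = 16.

16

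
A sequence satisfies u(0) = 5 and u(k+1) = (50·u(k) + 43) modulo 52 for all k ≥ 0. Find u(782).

29

Computing terms: u(0) = 5,  u(1) = 33,  u(2) = 29,  u(3) = 37,  u(4) = 21,  u(5) = 1,  u(6) = 41,  u(7) = 13,  u(8) = 17,  u(9) = 9,  u(10) = 25,  u(11) = 45,  u(12) = 5.
The sequence repeats with period 12.
(782 - 0) mod 12 = 2, so u(782) = u(2) = 29.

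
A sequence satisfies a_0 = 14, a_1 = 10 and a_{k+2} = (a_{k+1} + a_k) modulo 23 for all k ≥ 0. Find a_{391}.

Computing terms: a_0 = 14,  a_1 = 10,  a_2 = 1,  a_3 = 11,  a_4 = 12,  a_5 = 0,  a_6 = 12,  a_7 = 12,  a_8 = 1,  a_9 = 13,  a_{10} = 14,  a_{11} = 4,  a_{12} = 18,  a_{13} = 22,  a_{14} = 17,  a_{15} = 16,  a_{16} = 10,  a_{17} = 3,  a_{18} = 13,  a_{19} = 16,  a_{20} = 6,  a_{21} = 22,  a_{22} = 5,  a_{23} = 4,  a_{24} = 9,  a_{25} = 13,  a_{26} = 22,  a_{27} = 12,  a_{28} = 11,  a_{29} = 0,  a_{30} = 11,  a_{31} = 11,  a_{32} = 22,  a_{33} = 10,  a_{34} = 9,  a_{35} = 19,  a_{36} = 5,  a_{37} = 1,  a_{38} = 6,  a_{39} = 7,  a_{40} = 13,  a_{41} = 20,  a_{42} = 10,  a_{43} = 7,  a_{44} = 17,  a_{45} = 1,  a_{46} = 18,  a_{47} = 19,  a_{48} = 14,  a_{49} = 10.
The sequence repeats with period 48.
So a_{391} = a_{0 + ((391-0) mod 48)} = a_7 = 12.

12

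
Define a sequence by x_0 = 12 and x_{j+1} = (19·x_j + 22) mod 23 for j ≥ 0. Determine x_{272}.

Computing terms: x_0 = 12; x_1 = 20; x_2 = 11; x_3 = 1; x_4 = 18; x_5 = 19; x_6 = 15; x_7 = 8; x_8 = 13; x_9 = 16; x_{10} = 4; x_{11} = 6; x_{12} = 21; x_{13} = 7; x_{14} = 17; x_{15} = 0; x_{16} = 22; x_{17} = 3; x_{18} = 10; x_{19} = 5; x_{20} = 2; x_{21} = 14; x_{22} = 12.
The sequence repeats with period 22.
(272 - 0) mod 22 = 8, so x_{272} = x_8 = 13.

13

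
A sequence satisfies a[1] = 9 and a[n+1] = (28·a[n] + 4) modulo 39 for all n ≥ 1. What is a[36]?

35

a[1] = 9,  a[2] = 22,  a[3] = 35,  a[4] = 9.
The sequence repeats with period 3.
So a[36] = a[1 + ((36-1) mod 3)] = a[3] = 35.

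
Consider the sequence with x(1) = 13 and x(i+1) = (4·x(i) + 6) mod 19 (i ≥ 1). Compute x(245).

1

Computing terms: x(1) = 13, x(2) = 1, x(3) = 10, x(4) = 8, x(5) = 0, x(6) = 6, x(7) = 11, x(8) = 12, x(9) = 16, x(10) = 13.
Since x(10) = x(1) = 13, the sequence is periodic with period 9.
(245 - 1) mod 9 = 1, so x(245) = x(2) = 1.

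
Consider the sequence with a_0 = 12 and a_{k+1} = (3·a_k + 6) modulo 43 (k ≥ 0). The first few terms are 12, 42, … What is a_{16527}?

Computing terms: a_0 = 12, a_1 = 42, a_2 = 3, a_3 = 15, a_4 = 8, a_5 = 30, a_6 = 10, a_7 = 36, a_8 = 28, a_9 = 4, a_{10} = 18, a_{11} = 17, a_{12} = 14, a_{13} = 5, a_{14} = 21, a_{15} = 26, a_{16} = 41, a_{17} = 0, a_{18} = 6, a_{19} = 24, a_{20} = 35, a_{21} = 25, a_{22} = 38, a_{23} = 34, a_{24} = 22, a_{25} = 29, a_{26} = 7, a_{27} = 27, a_{28} = 1, a_{29} = 9, a_{30} = 33, a_{31} = 19, a_{32} = 20, a_{33} = 23, a_{34} = 32, a_{35} = 16, a_{36} = 11, a_{37} = 39, a_{38} = 37, a_{39} = 31, a_{40} = 13, a_{41} = 2, a_{42} = 12.
Since a_{42} = a_0 = 12, the sequence is periodic with period 42.
So a_{16527} = a_{0 + ((16527-0) mod 42)} = a_{21} = 25.

25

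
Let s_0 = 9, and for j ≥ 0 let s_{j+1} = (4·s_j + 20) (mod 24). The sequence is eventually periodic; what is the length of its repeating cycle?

Listing terms: s_0 = 9; s_1 = 8; s_2 = 4; s_3 = 12; s_4 = 20; s_5 = 4.
Since s_5 = s_2 = 4, the sequence is eventually periodic: after a pre-period of length 2 it cycles with period 3.

3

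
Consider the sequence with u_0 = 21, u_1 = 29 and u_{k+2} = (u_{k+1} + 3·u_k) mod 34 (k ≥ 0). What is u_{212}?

u_0 = 21; u_1 = 29; u_2 = 24; u_3 = 9; u_4 = 13; u_5 = 6; u_6 = 11; u_7 = 29; u_8 = 28; u_9 = 13; u_{10} = 29; u_{11} = 0; u_{12} = 19; u_{13} = 19; u_{14} = 8; u_{15} = 31; u_{16} = 21; u_{17} = 12; u_{18} = 7; u_{19} = 9; u_{20} = 30; u_{21} = 23; u_{22} = 11; u_{23} = 12; u_{24} = 11; u_{25} = 13; u_{26} = 12; u_{27} = 17; u_{28} = 19; u_{29} = 2; u_{30} = 25; u_{31} = 31; u_{32} = 4; u_{33} = 29; u_{34} = 7; u_{35} = 26; u_{36} = 13; u_{37} = 23; u_{38} = 28; u_{39} = 29; u_{40} = 11; u_{41} = 30; u_{42} = 29; u_{43} = 17; u_{44} = 2; u_{45} = 19; u_{46} = 25; u_{47} = 14; u_{48} = 21; u_{49} = 29.
The sequence repeats with period 48.
So u_{212} = u_{0 + ((212-0) mod 48)} = u_{20} = 30.

30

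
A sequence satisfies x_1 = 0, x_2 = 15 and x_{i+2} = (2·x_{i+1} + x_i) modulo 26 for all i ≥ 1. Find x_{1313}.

2

x_1 = 0,  x_2 = 15,  x_3 = 4,  x_4 = 23,  x_5 = 24,  x_6 = 19,  x_7 = 10,  x_8 = 13,  x_9 = 10,  x_{10} = 7,  x_{11} = 24,  x_{12} = 3,  x_{13} = 4,  x_{14} = 11,  x_{15} = 0,  x_{16} = 11,  x_{17} = 22,  x_{18} = 3,  x_{19} = 2,  x_{20} = 7,  x_{21} = 16,  x_{22} = 13,  x_{23} = 16,  x_{24} = 19,  x_{25} = 2,  x_{26} = 23,  x_{27} = 22,  x_{28} = 15,  x_{29} = 0,  x_{30} = 15.
The sequence repeats with period 28.
(1313 - 1) mod 28 = 24, so x_{1313} = x_{25} = 2.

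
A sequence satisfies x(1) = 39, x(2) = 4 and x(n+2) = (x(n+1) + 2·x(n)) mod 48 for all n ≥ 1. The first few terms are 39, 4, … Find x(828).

2

Listing terms: x(1) = 39, x(2) = 4, x(3) = 34, x(4) = 42, x(5) = 14, x(6) = 2, x(7) = 30, x(8) = 34, x(9) = 46, x(10) = 18, x(11) = 14, x(12) = 2.
Since (x(11), x(12)) = (x(5), x(6)) = (14, 2) (two consecutive terms determine the rest), the sequence is eventually periodic: after a pre-period of length 4 it cycles with period 6.
For n ≥ 5, x(n) depends only on (n - 5) mod 6. (828 - 5) mod 6 = 1, so x(828) = x(6) = 2.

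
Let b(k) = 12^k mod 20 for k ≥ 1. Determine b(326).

4

b(1) = 12; b(2) = 4; b(3) = 8; b(4) = 16; b(5) = 12.
The sequence repeats with period 4.
So b(326) = b(1 + ((326-1) mod 4)) = b(2) = 4.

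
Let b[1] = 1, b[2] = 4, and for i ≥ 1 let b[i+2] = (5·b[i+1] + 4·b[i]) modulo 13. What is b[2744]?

Computing terms: b[1] = 1; b[2] = 4; b[3] = 11; b[4] = 6; b[5] = 9; b[6] = 4; b[7] = 4; b[8] = 10; b[9] = 1; b[10] = 6; b[11] = 8; b[12] = 12; b[13] = 1; b[14] = 1; b[15] = 9; b[16] = 10; b[17] = 8; b[18] = 2; b[19] = 3; b[20] = 10; b[21] = 10; b[22] = 12; b[23] = 9; b[24] = 2; b[25] = 7; b[26] = 4; b[27] = 9; b[28] = 9; b[29] = 3; b[30] = 12; b[31] = 7; b[32] = 5; b[33] = 1; b[34] = 12; b[35] = 12; b[36] = 4; b[37] = 3; b[38] = 5; b[39] = 11; b[40] = 10; b[41] = 3; b[42] = 3; b[43] = 1; b[44] = 4.
Since (b[43], b[44]) = (b[1], b[2]) = (1, 4) (two consecutive terms determine the rest), the sequence is periodic with period 42.
(2744 - 1) mod 42 = 13, so b[2744] = b[14] = 1.

1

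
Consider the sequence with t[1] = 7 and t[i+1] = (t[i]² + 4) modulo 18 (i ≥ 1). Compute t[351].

t[1] = 7,  t[2] = 17,  t[3] = 5,  t[4] = 11,  t[5] = 17.
Since t[5] = t[2] = 17, the sequence is eventually periodic: after a pre-period of length 1 it cycles with period 3.
For i ≥ 2, t[i] depends only on (i - 2) mod 3. (351 - 2) mod 3 = 1, so t[351] = t[3] = 5.

5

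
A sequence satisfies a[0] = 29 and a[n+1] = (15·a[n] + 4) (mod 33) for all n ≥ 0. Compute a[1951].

10

Computing terms: a[0] = 29; a[1] = 10; a[2] = 22; a[3] = 4; a[4] = 31; a[5] = 7; a[6] = 10.
Since a[6] = a[1] = 10, the sequence is eventually periodic: after a pre-period of length 1 it cycles with period 5.
For n ≥ 1, a[n] depends only on (n - 1) mod 5. (1951 - 1) mod 5 = 0, so a[1951] = a[1] = 10.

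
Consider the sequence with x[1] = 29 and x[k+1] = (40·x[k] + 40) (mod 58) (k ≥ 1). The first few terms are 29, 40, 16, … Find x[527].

x[1] = 29, x[2] = 40, x[3] = 16, x[4] = 42, x[5] = 38, x[6] = 52, x[7] = 32, x[8] = 44, x[9] = 2, x[10] = 4, x[11] = 26, x[12] = 36, x[13] = 30, x[14] = 22, x[15] = 50, x[16] = 10, x[17] = 34, x[18] = 8, x[19] = 12, x[20] = 56, x[21] = 18, x[22] = 6, x[23] = 48, x[24] = 46, x[25] = 24, x[26] = 14, x[27] = 20, x[28] = 28, x[29] = 0, x[30] = 40.
Since x[30] = x[2] = 40, the sequence is eventually periodic: after a pre-period of length 1 it cycles with period 28.
For k ≥ 2, x[k] depends only on (k - 2) mod 28. (527 - 2) mod 28 = 21, so x[527] = x[23] = 48.

48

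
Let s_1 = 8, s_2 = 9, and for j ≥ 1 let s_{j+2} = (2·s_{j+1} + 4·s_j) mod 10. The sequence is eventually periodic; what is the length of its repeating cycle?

Listing terms: s_1 = 8; s_2 = 9; s_3 = 0; s_4 = 6; s_5 = 2; s_6 = 8; s_7 = 4; s_8 = 0; s_9 = 6.
Since (s_8, s_9) = (s_3, s_4) = (0, 6) (two consecutive terms determine the rest), the sequence is eventually periodic: after a pre-period of length 2 it cycles with period 5.

5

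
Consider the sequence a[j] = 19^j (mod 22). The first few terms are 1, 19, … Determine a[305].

We have a[0] = 1; a[1] = 19; a[2] = 9; a[3] = 17; a[4] = 15; a[5] = 21; a[6] = 3; a[7] = 13; a[8] = 5; a[9] = 7; a[10] = 1.
Since a[10] = a[0] = 1, the sequence is periodic with period 10.
(305 - 0) mod 10 = 5, so a[305] = a[5] = 21.

21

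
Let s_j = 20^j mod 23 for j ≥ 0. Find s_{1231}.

Computing terms: s_0 = 1; s_1 = 20; s_2 = 9; s_3 = 19; s_4 = 12; s_5 = 10; s_6 = 16; s_7 = 21; s_8 = 6; s_9 = 5; s_{10} = 8; s_{11} = 22; s_{12} = 3; s_{13} = 14; s_{14} = 4; s_{15} = 11; s_{16} = 13; s_{17} = 7; s_{18} = 2; s_{19} = 17; s_{20} = 18; s_{21} = 15; s_{22} = 1.
Since s_{22} = s_0 = 1, the sequence is periodic with period 22.
(1231 - 0) mod 22 = 21, so s_{1231} = s_{21} = 15.

15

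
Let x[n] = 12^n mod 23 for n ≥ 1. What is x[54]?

2

x[1] = 12, x[2] = 6, x[3] = 3, x[4] = 13, x[5] = 18, x[6] = 9, x[7] = 16, x[8] = 8, x[9] = 4, x[10] = 2, x[11] = 1, x[12] = 12.
The sequence repeats with period 11.
So x[54] = x[1 + ((54-1) mod 11)] = x[10] = 2.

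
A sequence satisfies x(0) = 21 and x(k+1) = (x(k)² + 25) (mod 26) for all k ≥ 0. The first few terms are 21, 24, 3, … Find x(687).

Listing terms: x(0) = 21, x(1) = 24, x(2) = 3, x(3) = 8, x(4) = 11, x(5) = 16, x(6) = 21.
Since x(6) = x(0) = 21, the sequence is periodic with period 6.
So x(687) = x(0 + ((687-0) mod 6)) = x(3) = 8.

8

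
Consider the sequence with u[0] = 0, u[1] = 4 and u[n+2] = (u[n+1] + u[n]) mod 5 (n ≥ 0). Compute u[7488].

Computing terms: u[0] = 0, u[1] = 4, u[2] = 4, u[3] = 3, u[4] = 2, u[5] = 0, u[6] = 2, u[7] = 2, u[8] = 4, u[9] = 1, u[10] = 0, u[11] = 1, u[12] = 1, u[13] = 2, u[14] = 3, u[15] = 0, u[16] = 3, u[17] = 3, u[18] = 1, u[19] = 4, u[20] = 0, u[21] = 4.
Since (u[20], u[21]) = (u[0], u[1]) = (0, 4) (two consecutive terms determine the rest), the sequence is periodic with period 20.
(7488 - 0) mod 20 = 8, so u[7488] = u[8] = 4.

4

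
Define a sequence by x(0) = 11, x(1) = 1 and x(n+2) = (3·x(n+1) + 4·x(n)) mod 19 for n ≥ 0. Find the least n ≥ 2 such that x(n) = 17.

5

Computing terms: x(0) = 11; x(1) = 1; x(2) = 9; x(3) = 12; x(4) = 15; x(5) = 17; x(6) = 16; x(7) = 2; x(8) = 13; x(9) = 9; x(10) = 3; x(11) = 7; x(12) = 14; x(13) = 13; x(14) = 0; x(15) = 14; x(16) = 4; x(17) = 11; x(18) = 11; x(19) = 1.
The sequence repeats with period 18.
The value 17 first appears (with n ≥ 2) at x(5).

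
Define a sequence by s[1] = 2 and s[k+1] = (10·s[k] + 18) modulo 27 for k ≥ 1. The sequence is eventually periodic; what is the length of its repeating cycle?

3

Computing terms: s[1] = 2, s[2] = 11, s[3] = 20, s[4] = 2.
The sequence repeats with period 3.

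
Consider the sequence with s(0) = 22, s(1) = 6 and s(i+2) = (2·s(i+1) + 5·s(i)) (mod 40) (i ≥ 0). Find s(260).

38

We have s(0) = 22, s(1) = 6, s(2) = 2, s(3) = 34, s(4) = 38, s(5) = 6, s(6) = 2.
Since (s(5), s(6)) = (s(1), s(2)) = (6, 2) (two consecutive terms determine the rest), the sequence is eventually periodic: after a pre-period of length 1 it cycles with period 4.
For i ≥ 1, s(i) depends only on (i - 1) mod 4. (260 - 1) mod 4 = 3, so s(260) = s(4) = 38.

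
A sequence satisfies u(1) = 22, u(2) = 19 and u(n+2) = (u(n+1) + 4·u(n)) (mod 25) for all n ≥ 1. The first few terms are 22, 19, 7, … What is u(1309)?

17

Computing terms: u(1) = 22, u(2) = 19, u(3) = 7, u(4) = 8, u(5) = 11, u(6) = 18, u(7) = 12, u(8) = 9, u(9) = 7, u(10) = 18, u(11) = 21, u(12) = 18, u(13) = 2, u(14) = 24, u(15) = 7, u(16) = 3, u(17) = 6, u(18) = 18, u(19) = 17, u(20) = 14, u(21) = 7, u(22) = 13, u(23) = 16, u(24) = 18, u(25) = 7, u(26) = 4, u(27) = 7, u(28) = 23, u(29) = 1, u(30) = 18, u(31) = 22, u(32) = 19.
The sequence repeats with period 30.
So u(1309) = u(1 + ((1309-1) mod 30)) = u(19) = 17.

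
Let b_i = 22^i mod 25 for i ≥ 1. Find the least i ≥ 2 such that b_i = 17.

9

Computing terms: b_1 = 22; b_2 = 9; b_3 = 23; b_4 = 6; b_5 = 7; b_6 = 4; b_7 = 13; b_8 = 11; b_9 = 17; b_{10} = 24; b_{11} = 3; b_{12} = 16; b_{13} = 2; b_{14} = 19; b_{15} = 18; b_{16} = 21; b_{17} = 12; b_{18} = 14; b_{19} = 8; b_{20} = 1; b_{21} = 22.
Since b_{21} = b_1 = 22, the sequence is periodic with period 20.
The value 17 first appears (with i ≥ 2) at b_9.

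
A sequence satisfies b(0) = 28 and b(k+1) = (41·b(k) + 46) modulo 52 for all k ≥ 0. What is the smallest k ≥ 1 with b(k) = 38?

9

Listing terms: b(0) = 28,  b(1) = 50,  b(2) = 16,  b(3) = 26,  b(4) = 20,  b(5) = 34,  b(6) = 36,  b(7) = 14,  b(8) = 48,  b(9) = 38,  b(10) = 44,  b(11) = 30,  b(12) = 28.
Since b(12) = b(0) = 28, the sequence is periodic with period 12.
The value 38 first appears (with k ≥ 1) at b(9).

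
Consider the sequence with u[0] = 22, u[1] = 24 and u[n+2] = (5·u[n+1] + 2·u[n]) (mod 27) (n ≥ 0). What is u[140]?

20

u[0] = 22; u[1] = 24; u[2] = 2; u[3] = 4; u[4] = 24; u[5] = 20; u[6] = 13; u[7] = 24; u[8] = 11; u[9] = 22; u[10] = 24.
The sequence repeats with period 9.
So u[140] = u[0 + ((140-0) mod 9)] = u[5] = 20.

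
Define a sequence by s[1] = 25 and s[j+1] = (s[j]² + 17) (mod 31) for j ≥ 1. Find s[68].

21

Computing terms: s[1] = 25, s[2] = 22, s[3] = 5, s[4] = 11, s[5] = 14, s[6] = 27, s[7] = 2, s[8] = 21, s[9] = 24, s[10] = 4, s[11] = 2.
Since s[11] = s[7] = 2, the sequence is eventually periodic: after a pre-period of length 6 it cycles with period 4.
For j ≥ 7, s[j] depends only on (j - 7) mod 4. (68 - 7) mod 4 = 1, so s[68] = s[8] = 21.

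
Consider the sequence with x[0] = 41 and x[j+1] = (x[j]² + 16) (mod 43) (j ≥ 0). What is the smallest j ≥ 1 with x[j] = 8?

7

Computing terms: x[0] = 41,  x[1] = 20,  x[2] = 29,  x[3] = 40,  x[4] = 25,  x[5] = 39,  x[6] = 32,  x[7] = 8,  x[8] = 37,  x[9] = 9,  x[10] = 11,  x[11] = 8.
Since x[11] = x[7] = 8, the sequence is eventually periodic: after a pre-period of length 7 it cycles with period 4.
The value 8 first appears (with j ≥ 1) at x[7].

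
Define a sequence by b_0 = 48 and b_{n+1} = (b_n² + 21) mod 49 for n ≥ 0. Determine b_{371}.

We have b_0 = 48,  b_1 = 22,  b_2 = 15,  b_3 = 1,  b_4 = 22.
Since b_4 = b_1 = 22, the sequence is eventually periodic: after a pre-period of length 1 it cycles with period 3.
For n ≥ 1, b_n depends only on (n - 1) mod 3. (371 - 1) mod 3 = 1, so b_{371} = b_2 = 15.

15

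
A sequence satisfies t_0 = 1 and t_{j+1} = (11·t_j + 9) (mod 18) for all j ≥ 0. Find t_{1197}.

8

t_0 = 1,  t_1 = 2,  t_2 = 13,  t_3 = 8,  t_4 = 7,  t_5 = 14,  t_6 = 1.
Since t_6 = t_0 = 1, the sequence is periodic with period 6.
So t_{1197} = t_{0 + ((1197-0) mod 6)} = t_3 = 8.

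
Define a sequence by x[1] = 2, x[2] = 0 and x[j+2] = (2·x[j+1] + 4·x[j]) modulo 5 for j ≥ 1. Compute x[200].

We have x[1] = 2, x[2] = 0, x[3] = 3, x[4] = 1, x[5] = 4, x[6] = 2, x[7] = 0.
The sequence repeats with period 5.
So x[200] = x[1 + ((200-1) mod 5)] = x[5] = 4.

4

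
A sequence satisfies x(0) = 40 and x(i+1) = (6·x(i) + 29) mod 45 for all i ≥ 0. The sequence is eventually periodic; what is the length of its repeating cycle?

5

Listing terms: x(0) = 40,  x(1) = 44,  x(2) = 23,  x(3) = 32,  x(4) = 41,  x(5) = 5,  x(6) = 14,  x(7) = 23.
Since x(7) = x(2) = 23, the sequence is eventually periodic: after a pre-period of length 2 it cycles with period 5.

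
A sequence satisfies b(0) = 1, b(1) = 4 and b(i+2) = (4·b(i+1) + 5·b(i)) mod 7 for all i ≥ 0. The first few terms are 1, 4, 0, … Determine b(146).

0

b(0) = 1,  b(1) = 4,  b(2) = 0,  b(3) = 6,  b(4) = 3,  b(5) = 0,  b(6) = 1,  b(7) = 4.
Since (b(6), b(7)) = (b(0), b(1)) = (1, 4) (two consecutive terms determine the rest), the sequence is periodic with period 6.
(146 - 0) mod 6 = 2, so b(146) = b(2) = 0.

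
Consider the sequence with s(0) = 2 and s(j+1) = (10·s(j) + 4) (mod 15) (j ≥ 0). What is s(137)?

Listing terms: s(0) = 2; s(1) = 9; s(2) = 4; s(3) = 14; s(4) = 9.
Since s(4) = s(1) = 9, the sequence is eventually periodic: after a pre-period of length 1 it cycles with period 3.
For j ≥ 1, s(j) depends only on (j - 1) mod 3. (137 - 1) mod 3 = 1, so s(137) = s(2) = 4.

4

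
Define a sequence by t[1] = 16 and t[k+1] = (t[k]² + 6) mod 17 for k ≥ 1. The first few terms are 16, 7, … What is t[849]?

5

Listing terms: t[1] = 16; t[2] = 7; t[3] = 4; t[4] = 5; t[5] = 14; t[6] = 15; t[7] = 10; t[8] = 4.
Since t[8] = t[3] = 4, the sequence is eventually periodic: after a pre-period of length 2 it cycles with period 5.
For k ≥ 3, t[k] depends only on (k - 3) mod 5. (849 - 3) mod 5 = 1, so t[849] = t[4] = 5.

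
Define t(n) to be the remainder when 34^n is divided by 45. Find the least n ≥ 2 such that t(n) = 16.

t(1) = 34, t(2) = 31, t(3) = 19, t(4) = 16, t(5) = 4, t(6) = 1, t(7) = 34.
Since t(7) = t(1) = 34, the sequence is periodic with period 6.
The value 16 first appears (with n ≥ 2) at t(4).

4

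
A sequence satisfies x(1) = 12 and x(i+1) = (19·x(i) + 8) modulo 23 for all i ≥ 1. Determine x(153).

8

Computing terms: x(1) = 12; x(2) = 6; x(3) = 7; x(4) = 3; x(5) = 19; x(6) = 1; x(7) = 4; x(8) = 15; x(9) = 17; x(10) = 9; x(11) = 18; x(12) = 5; x(13) = 11; x(14) = 10; x(15) = 14; x(16) = 21; x(17) = 16; x(18) = 13; x(19) = 2; x(20) = 0; x(21) = 8; x(22) = 22; x(23) = 12.
Since x(23) = x(1) = 12, the sequence is periodic with period 22.
So x(153) = x(1 + ((153-1) mod 22)) = x(21) = 8.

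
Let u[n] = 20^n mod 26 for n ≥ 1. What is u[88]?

Listing terms: u[1] = 20,  u[2] = 10,  u[3] = 18,  u[4] = 22,  u[5] = 24,  u[6] = 12,  u[7] = 6,  u[8] = 16,  u[9] = 8,  u[10] = 4,  u[11] = 2,  u[12] = 14,  u[13] = 20.
Since u[13] = u[1] = 20, the sequence is periodic with period 12.
(88 - 1) mod 12 = 3, so u[88] = u[4] = 22.

22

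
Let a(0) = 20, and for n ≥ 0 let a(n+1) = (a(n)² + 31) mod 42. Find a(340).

38

Listing terms: a(0) = 20,  a(1) = 11,  a(2) = 26,  a(3) = 35,  a(4) = 38,  a(5) = 5,  a(6) = 14,  a(7) = 17,  a(8) = 26.
Since a(8) = a(2) = 26, the sequence is eventually periodic: after a pre-period of length 2 it cycles with period 6.
For n ≥ 2, a(n) depends only on (n - 2) mod 6. (340 - 2) mod 6 = 2, so a(340) = a(4) = 38.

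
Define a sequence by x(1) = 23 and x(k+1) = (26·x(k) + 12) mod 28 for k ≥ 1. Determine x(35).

0

Listing terms: x(1) = 23, x(2) = 22, x(3) = 24, x(4) = 20, x(5) = 0, x(6) = 12, x(7) = 16, x(8) = 8, x(9) = 24.
Since x(9) = x(3) = 24, the sequence is eventually periodic: after a pre-period of length 2 it cycles with period 6.
For k ≥ 3, x(k) depends only on (k - 3) mod 6. (35 - 3) mod 6 = 2, so x(35) = x(5) = 0.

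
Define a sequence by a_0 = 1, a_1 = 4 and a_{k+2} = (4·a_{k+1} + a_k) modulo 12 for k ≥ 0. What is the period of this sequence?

a_0 = 1,  a_1 = 4,  a_2 = 5,  a_3 = 0,  a_4 = 5,  a_5 = 8,  a_6 = 1,  a_7 = 0,  a_8 = 1,  a_9 = 4.
The sequence repeats with period 8.

8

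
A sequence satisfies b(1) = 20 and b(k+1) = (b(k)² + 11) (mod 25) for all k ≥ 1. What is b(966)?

7

We have b(1) = 20, b(2) = 11, b(3) = 7, b(4) = 10, b(5) = 11.
Since b(5) = b(2) = 11, the sequence is eventually periodic: after a pre-period of length 1 it cycles with period 3.
For k ≥ 2, b(k) depends only on (k - 2) mod 3. (966 - 2) mod 3 = 1, so b(966) = b(3) = 7.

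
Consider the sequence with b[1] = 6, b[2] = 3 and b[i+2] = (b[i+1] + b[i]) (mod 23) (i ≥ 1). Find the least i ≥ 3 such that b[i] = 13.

30

Listing terms: b[1] = 6, b[2] = 3, b[3] = 9, b[4] = 12, b[5] = 21, b[6] = 10, b[7] = 8, b[8] = 18, b[9] = 3, b[10] = 21, b[11] = 1, b[12] = 22, b[13] = 0, b[14] = 22, b[15] = 22, b[16] = 21, b[17] = 20, b[18] = 18, b[19] = 15, b[20] = 10, b[21] = 2, b[22] = 12, b[23] = 14, b[24] = 3, b[25] = 17, b[26] = 20, b[27] = 14, b[28] = 11, b[29] = 2, b[30] = 13, b[31] = 15, b[32] = 5, b[33] = 20, b[34] = 2, b[35] = 22, b[36] = 1, b[37] = 0, b[38] = 1, b[39] = 1, b[40] = 2, b[41] = 3, b[42] = 5, b[43] = 8, b[44] = 13, b[45] = 21, b[46] = 11, b[47] = 9, b[48] = 20, b[49] = 6, b[50] = 3.
Since (b[49], b[50]) = (b[1], b[2]) = (6, 3) (two consecutive terms determine the rest), the sequence is periodic with period 48.
The value 13 first appears (with i ≥ 3) at b[30].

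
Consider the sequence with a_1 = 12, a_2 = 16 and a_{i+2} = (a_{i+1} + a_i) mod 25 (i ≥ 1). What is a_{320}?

Computing terms: a_1 = 12, a_2 = 16, a_3 = 3, a_4 = 19, a_5 = 22, a_6 = 16, a_7 = 13, a_8 = 4, a_9 = 17, a_{10} = 21, a_{11} = 13, a_{12} = 9, a_{13} = 22, a_{14} = 6, a_{15} = 3, a_{16} = 9, a_{17} = 12, a_{18} = 21, a_{19} = 8, a_{20} = 4, a_{21} = 12, a_{22} = 16.
The sequence repeats with period 20.
(320 - 1) mod 20 = 19, so a_{320} = a_{20} = 4.

4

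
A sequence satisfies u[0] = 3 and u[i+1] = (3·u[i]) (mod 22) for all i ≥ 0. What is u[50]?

We have u[0] = 3, u[1] = 9, u[2] = 5, u[3] = 15, u[4] = 1, u[5] = 3.
The sequence repeats with period 5.
So u[50] = u[0 + ((50-0) mod 5)] = u[0] = 3.

3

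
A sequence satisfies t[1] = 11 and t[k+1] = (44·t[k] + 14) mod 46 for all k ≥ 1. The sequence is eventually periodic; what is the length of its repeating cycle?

22

Computing terms: t[1] = 11; t[2] = 38; t[3] = 30; t[4] = 0; t[5] = 14; t[6] = 32; t[7] = 42; t[8] = 22; t[9] = 16; t[10] = 28; t[11] = 4; t[12] = 6; t[13] = 2; t[14] = 10; t[15] = 40; t[16] = 26; t[17] = 8; t[18] = 44; t[19] = 18; t[20] = 24; t[21] = 12; t[22] = 36; t[23] = 34; t[24] = 38.
Since t[24] = t[2] = 38, the sequence is eventually periodic: after a pre-period of length 1 it cycles with period 22.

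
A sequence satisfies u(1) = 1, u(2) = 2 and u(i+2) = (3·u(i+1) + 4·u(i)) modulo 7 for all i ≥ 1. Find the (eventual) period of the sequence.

6

Listing terms: u(1) = 1; u(2) = 2; u(3) = 3; u(4) = 3; u(5) = 0; u(6) = 5; u(7) = 1; u(8) = 2.
The sequence repeats with period 6.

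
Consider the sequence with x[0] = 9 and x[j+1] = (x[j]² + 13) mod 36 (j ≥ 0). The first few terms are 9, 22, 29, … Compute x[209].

2

Listing terms: x[0] = 9, x[1] = 22, x[2] = 29, x[3] = 26, x[4] = 5, x[5] = 2, x[6] = 17, x[7] = 14, x[8] = 29.
Since x[8] = x[2] = 29, the sequence is eventually periodic: after a pre-period of length 2 it cycles with period 6.
For j ≥ 2, x[j] depends only on (j - 2) mod 6. (209 - 2) mod 6 = 3, so x[209] = x[5] = 2.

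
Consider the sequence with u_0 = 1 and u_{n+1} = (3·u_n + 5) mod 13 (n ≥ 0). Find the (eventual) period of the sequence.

Computing terms: u_0 = 1; u_1 = 8; u_2 = 3; u_3 = 1.
The sequence repeats with period 3.

3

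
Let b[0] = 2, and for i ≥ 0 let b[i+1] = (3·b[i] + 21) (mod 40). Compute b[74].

Listing terms: b[0] = 2; b[1] = 27; b[2] = 22; b[3] = 7; b[4] = 2.
Since b[4] = b[0] = 2, the sequence is periodic with period 4.
So b[74] = b[0 + ((74-0) mod 4)] = b[2] = 22.

22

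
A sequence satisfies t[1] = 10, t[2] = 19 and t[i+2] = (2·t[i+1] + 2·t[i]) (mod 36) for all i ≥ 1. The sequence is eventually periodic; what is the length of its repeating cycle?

Computing terms: t[1] = 10, t[2] = 19, t[3] = 22, t[4] = 10, t[5] = 28, t[6] = 4, t[7] = 28, t[8] = 28, t[9] = 4.
Since (t[8], t[9]) = (t[5], t[6]) = (28, 4) (two consecutive terms determine the rest), the sequence is eventually periodic: after a pre-period of length 4 it cycles with period 3.

3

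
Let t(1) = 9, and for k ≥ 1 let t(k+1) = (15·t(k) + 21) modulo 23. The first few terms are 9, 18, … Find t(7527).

15

We have t(1) = 9,  t(2) = 18,  t(3) = 15,  t(4) = 16,  t(5) = 8,  t(6) = 3,  t(7) = 20,  t(8) = 22,  t(9) = 6,  t(10) = 19,  t(11) = 7,  t(12) = 11,  t(13) = 2,  t(14) = 5,  t(15) = 4,  t(16) = 12,  t(17) = 17,  t(18) = 0,  t(19) = 21,  t(20) = 14,  t(21) = 1,  t(22) = 13,  t(23) = 9.
The sequence repeats with period 22.
(7527 - 1) mod 22 = 2, so t(7527) = t(3) = 15.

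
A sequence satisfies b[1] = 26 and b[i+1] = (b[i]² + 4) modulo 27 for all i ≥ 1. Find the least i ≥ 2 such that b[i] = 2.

We have b[1] = 26, b[2] = 5, b[3] = 2, b[4] = 8, b[5] = 14, b[6] = 11, b[7] = 17, b[8] = 23, b[9] = 20, b[10] = 26.
The sequence repeats with period 9.
The value 2 first appears (with i ≥ 2) at b[3].

3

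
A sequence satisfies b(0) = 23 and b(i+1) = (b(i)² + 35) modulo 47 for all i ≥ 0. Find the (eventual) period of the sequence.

We have b(0) = 23, b(1) = 0, b(2) = 35, b(3) = 38, b(4) = 22, b(5) = 2, b(6) = 39, b(7) = 5, b(8) = 13, b(9) = 16, b(10) = 9, b(11) = 22.
Since b(11) = b(4) = 22, the sequence is eventually periodic: after a pre-period of length 4 it cycles with period 7.

7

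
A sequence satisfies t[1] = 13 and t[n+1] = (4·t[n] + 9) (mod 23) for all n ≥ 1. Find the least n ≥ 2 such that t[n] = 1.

11

We have t[1] = 13,  t[2] = 15,  t[3] = 0,  t[4] = 9,  t[5] = 22,  t[6] = 5,  t[7] = 6,  t[8] = 10,  t[9] = 3,  t[10] = 21,  t[11] = 1,  t[12] = 13.
Since t[12] = t[1] = 13, the sequence is periodic with period 11.
The value 1 first appears (with n ≥ 2) at t[11].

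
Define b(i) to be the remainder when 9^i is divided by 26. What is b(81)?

1

Listing terms: b(0) = 1,  b(1) = 9,  b(2) = 3,  b(3) = 1.
Since b(3) = b(0) = 1, the sequence is periodic with period 3.
So b(81) = b(0 + ((81-0) mod 3)) = b(0) = 1.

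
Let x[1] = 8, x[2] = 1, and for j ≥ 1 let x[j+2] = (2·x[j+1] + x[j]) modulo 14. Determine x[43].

We have x[1] = 8,  x[2] = 1,  x[3] = 10,  x[4] = 7,  x[5] = 10,  x[6] = 13,  x[7] = 8,  x[8] = 1.
The sequence repeats with period 6.
(43 - 1) mod 6 = 0, so x[43] = x[1] = 8.

8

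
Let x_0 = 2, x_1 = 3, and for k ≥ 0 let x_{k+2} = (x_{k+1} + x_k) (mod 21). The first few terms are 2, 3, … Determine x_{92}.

We have x_0 = 2, x_1 = 3, x_2 = 5, x_3 = 8, x_4 = 13, x_5 = 0, x_6 = 13, x_7 = 13, x_8 = 5, x_9 = 18, x_{10} = 2, x_{11} = 20, x_{12} = 1, x_{13} = 0, x_{14} = 1, x_{15} = 1, x_{16} = 2, x_{17} = 3.
The sequence repeats with period 16.
(92 - 0) mod 16 = 12, so x_{92} = x_{12} = 1.

1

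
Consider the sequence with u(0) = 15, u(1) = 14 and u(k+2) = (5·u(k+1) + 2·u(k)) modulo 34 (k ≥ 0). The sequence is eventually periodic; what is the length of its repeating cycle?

Computing terms: u(0) = 15, u(1) = 14, u(2) = 32, u(3) = 18, u(4) = 18, u(5) = 24, u(6) = 20, u(7) = 12, u(8) = 32, u(9) = 14, u(10) = 32.
Since (u(9), u(10)) = (u(1), u(2)) = (14, 32) (two consecutive terms determine the rest), the sequence is eventually periodic: after a pre-period of length 1 it cycles with period 8.

8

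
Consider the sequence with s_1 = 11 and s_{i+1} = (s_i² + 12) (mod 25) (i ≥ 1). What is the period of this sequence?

8

We have s_1 = 11,  s_2 = 8,  s_3 = 1,  s_4 = 13,  s_5 = 6,  s_6 = 23,  s_7 = 16,  s_8 = 18,  s_9 = 11.
The sequence repeats with period 8.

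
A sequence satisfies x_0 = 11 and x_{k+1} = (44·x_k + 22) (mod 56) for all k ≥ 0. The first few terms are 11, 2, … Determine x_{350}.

We have x_0 = 11, x_1 = 2, x_2 = 54, x_3 = 46, x_4 = 30, x_5 = 54.
Since x_5 = x_2 = 54, the sequence is eventually periodic: after a pre-period of length 2 it cycles with period 3.
For k ≥ 2, x_k depends only on (k - 2) mod 3. (350 - 2) mod 3 = 0, so x_{350} = x_2 = 54.

54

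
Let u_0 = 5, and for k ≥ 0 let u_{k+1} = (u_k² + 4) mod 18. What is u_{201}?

5

Computing terms: u_0 = 5,  u_1 = 11,  u_2 = 17,  u_3 = 5.
The sequence repeats with period 3.
So u_{201} = u_{0 + ((201-0) mod 3)} = u_0 = 5.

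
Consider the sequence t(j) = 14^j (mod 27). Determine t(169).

Computing terms: t(0) = 1,  t(1) = 14,  t(2) = 7,  t(3) = 17,  t(4) = 22,  t(5) = 11,  t(6) = 19,  t(7) = 23,  t(8) = 25,  t(9) = 26,  t(10) = 13,  t(11) = 20,  t(12) = 10,  t(13) = 5,  t(14) = 16,  t(15) = 8,  t(16) = 4,  t(17) = 2,  t(18) = 1.
The sequence repeats with period 18.
(169 - 0) mod 18 = 7, so t(169) = t(7) = 23.

23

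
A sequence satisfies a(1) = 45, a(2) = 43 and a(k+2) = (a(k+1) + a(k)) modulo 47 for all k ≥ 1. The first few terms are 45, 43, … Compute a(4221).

We have a(1) = 45; a(2) = 43; a(3) = 41; a(4) = 37; a(5) = 31; a(6) = 21; a(7) = 5; a(8) = 26; a(9) = 31; a(10) = 10; a(11) = 41; a(12) = 4; a(13) = 45; a(14) = 2; a(15) = 0; a(16) = 2; a(17) = 2; a(18) = 4; a(19) = 6; a(20) = 10; a(21) = 16; a(22) = 26; a(23) = 42; a(24) = 21; a(25) = 16; a(26) = 37; a(27) = 6; a(28) = 43; a(29) = 2; a(30) = 45; a(31) = 0; a(32) = 45; a(33) = 45; a(34) = 43.
Since (a(33), a(34)) = (a(1), a(2)) = (45, 43) (two consecutive terms determine the rest), the sequence is periodic with period 32.
So a(4221) = a(1 + ((4221-1) mod 32)) = a(29) = 2.

2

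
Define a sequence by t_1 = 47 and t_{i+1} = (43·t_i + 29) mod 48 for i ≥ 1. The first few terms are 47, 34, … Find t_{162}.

t_1 = 47,  t_2 = 34,  t_3 = 3,  t_4 = 14,  t_5 = 7,  t_6 = 42,  t_7 = 11,  t_8 = 22,  t_9 = 15,  t_{10} = 2,  t_{11} = 19,  t_{12} = 30,  t_{13} = 23,  t_{14} = 10,  t_{15} = 27,  t_{16} = 38,  t_{17} = 31,  t_{18} = 18,  t_{19} = 35,  t_{20} = 46,  t_{21} = 39,  t_{22} = 26,  t_{23} = 43,  t_{24} = 6,  t_{25} = 47.
Since t_{25} = t_1 = 47, the sequence is periodic with period 24.
So t_{162} = t_{1 + ((162-1) mod 24)} = t_{18} = 18.

18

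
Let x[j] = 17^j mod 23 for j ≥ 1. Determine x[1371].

20

Listing terms: x[1] = 17,  x[2] = 13,  x[3] = 14,  x[4] = 8,  x[5] = 21,  x[6] = 12,  x[7] = 20,  x[8] = 18,  x[9] = 7,  x[10] = 4,  x[11] = 22,  x[12] = 6,  x[13] = 10,  x[14] = 9,  x[15] = 15,  x[16] = 2,  x[17] = 11,  x[18] = 3,  x[19] = 5,  x[20] = 16,  x[21] = 19,  x[22] = 1,  x[23] = 17.
Since x[23] = x[1] = 17, the sequence is periodic with period 22.
So x[1371] = x[1 + ((1371-1) mod 22)] = x[7] = 20.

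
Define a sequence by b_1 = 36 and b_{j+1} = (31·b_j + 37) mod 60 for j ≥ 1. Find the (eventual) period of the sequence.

30

b_1 = 36; b_2 = 13; b_3 = 20; b_4 = 57; b_5 = 4; b_6 = 41; b_7 = 48; b_8 = 25; b_9 = 32; b_{10} = 9; b_{11} = 16; b_{12} = 53; b_{13} = 0; b_{14} = 37; b_{15} = 44; b_{16} = 21; b_{17} = 28; b_{18} = 5; b_{19} = 12; b_{20} = 49; b_{21} = 56; b_{22} = 33; b_{23} = 40; b_{24} = 17; b_{25} = 24; b_{26} = 1; b_{27} = 8; b_{28} = 45; b_{29} = 52; b_{30} = 29; b_{31} = 36.
Since b_{31} = b_1 = 36, the sequence is periodic with period 30.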